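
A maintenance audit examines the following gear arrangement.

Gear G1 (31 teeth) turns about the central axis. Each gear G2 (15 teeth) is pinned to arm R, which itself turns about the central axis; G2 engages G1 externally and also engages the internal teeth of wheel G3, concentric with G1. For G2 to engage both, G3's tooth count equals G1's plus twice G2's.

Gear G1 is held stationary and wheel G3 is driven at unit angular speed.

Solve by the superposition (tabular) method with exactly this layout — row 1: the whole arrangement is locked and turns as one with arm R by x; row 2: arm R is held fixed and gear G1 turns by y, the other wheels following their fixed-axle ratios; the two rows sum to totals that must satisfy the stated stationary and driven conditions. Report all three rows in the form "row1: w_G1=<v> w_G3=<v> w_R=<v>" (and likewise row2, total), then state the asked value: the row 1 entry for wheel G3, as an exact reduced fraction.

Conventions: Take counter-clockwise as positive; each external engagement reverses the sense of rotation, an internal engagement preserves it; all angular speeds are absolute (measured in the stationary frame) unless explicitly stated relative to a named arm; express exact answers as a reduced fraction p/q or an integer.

class = planetary set [G3 = 31+2·15 = 61; Willis about the carrier]
row 1 — lock + rotate with arm: ω_sun = ω_ring = ω_arm = x
row 2 — arm fixed, fixed-axis ratios: sun y, ring −(31/61)·y, arm 0
boundary: total ω_sun = x + y = 0 and total ω_ring = x − (31/61)·y = 1  ⇒  y = -61/92, x = 61/92
row 2 ring = −(31/61)·(-61/92) = 31/92
totals (row 1 + row 2): sun 61/92 + (-61/92) = 0, ring 61/92 + 31/92 = 1, arm 61/92 + 0 = 61/92
asked cell (row1, ring) = 61/92

row1: w_G1=61/92 w_G3=61/92 w_R=61/92
row2: w_G1=-61/92 w_G3=31/92 w_R=0
total: w_G1=0 w_G3=1 w_R=61/92
asked value: 61/92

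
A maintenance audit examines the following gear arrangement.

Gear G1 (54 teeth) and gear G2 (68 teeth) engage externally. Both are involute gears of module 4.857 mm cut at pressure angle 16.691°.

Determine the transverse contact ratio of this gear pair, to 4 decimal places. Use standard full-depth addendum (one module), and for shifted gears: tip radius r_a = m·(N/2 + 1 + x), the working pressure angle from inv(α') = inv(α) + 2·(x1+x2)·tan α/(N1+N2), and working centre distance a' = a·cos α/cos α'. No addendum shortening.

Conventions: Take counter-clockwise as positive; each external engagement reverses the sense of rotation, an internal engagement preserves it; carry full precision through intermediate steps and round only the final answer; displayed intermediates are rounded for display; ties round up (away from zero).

2.0040

recognized (one external pair, fixed centres): single-mesh tooth geometry, m = 4.857, N1 = 54, N2 = 68
base radii: r_b1 = 125.613802, r_b2 = 158.180343
tip radii: r_a1 = 135.996000, r_a2 = 169.995000
no profile shift: α' = α, a' = a
action lengths: √(r_a1²−r_b1²) = 52.116070, √(r_a2²−r_b2²) = 62.267801
base pitch p_b = π·m·cos α = 14.615830
CR = (52.116070 + 62.267801 − 296.277000·sin 16.69100°)/14.615830 = 2.004001
contact ratio ≈ 2.0040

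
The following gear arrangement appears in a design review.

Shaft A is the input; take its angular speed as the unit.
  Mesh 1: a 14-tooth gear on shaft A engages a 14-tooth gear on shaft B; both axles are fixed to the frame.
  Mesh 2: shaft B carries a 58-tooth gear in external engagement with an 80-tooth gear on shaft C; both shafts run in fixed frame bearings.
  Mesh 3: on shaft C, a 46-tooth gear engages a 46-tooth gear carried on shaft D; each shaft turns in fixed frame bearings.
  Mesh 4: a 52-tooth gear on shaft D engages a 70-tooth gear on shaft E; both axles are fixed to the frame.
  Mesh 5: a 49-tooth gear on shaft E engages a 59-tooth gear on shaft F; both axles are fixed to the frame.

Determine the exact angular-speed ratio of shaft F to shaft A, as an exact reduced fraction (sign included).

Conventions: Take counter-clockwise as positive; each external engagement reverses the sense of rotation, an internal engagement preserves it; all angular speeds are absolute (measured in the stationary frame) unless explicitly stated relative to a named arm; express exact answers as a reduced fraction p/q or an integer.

-2639/5900

class = fixed-axis compound train [5 meshes; 5 ratios multiply, 5 sense flips]
mesh 1 [14T→14T]: running ratio 1, sense −
mesh 2 [58T→80T]: running ratio 29/40, sense +
mesh 3 [46T→46T]: running ratio 29/40, sense −
mesh 4 [52T→70T]: running ratio 377/700, sense +
mesh 5 [49T→59T]: running ratio 2639/5900, sense −
ω_out/ω_in = -2639/5900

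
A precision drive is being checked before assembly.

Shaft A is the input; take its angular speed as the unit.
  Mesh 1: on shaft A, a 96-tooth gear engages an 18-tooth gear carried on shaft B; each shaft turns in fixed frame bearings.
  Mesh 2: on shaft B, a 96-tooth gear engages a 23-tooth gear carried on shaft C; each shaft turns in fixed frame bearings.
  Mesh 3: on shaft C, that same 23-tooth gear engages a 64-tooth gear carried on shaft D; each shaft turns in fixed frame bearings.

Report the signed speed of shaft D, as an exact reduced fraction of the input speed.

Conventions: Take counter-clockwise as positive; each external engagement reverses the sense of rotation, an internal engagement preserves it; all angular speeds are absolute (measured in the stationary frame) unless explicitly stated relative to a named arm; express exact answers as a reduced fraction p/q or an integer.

3-mesh fixed-axis compound train (all bearings frame-fixed)
mesh 1 [96T→18T]: |ω|/ω_in = 1×96/18 = 16/3, sense flips to −
mesh 2 [96T→23T]: |ω|/ω_in = (16/3)×96/23 = 512/23, sense flips to +
mesh 3 [23T→64T]: |ω|/ω_in = (512/23)×23/64 = 8, sense flips to −
signed output speed (× input speed) = -8

-8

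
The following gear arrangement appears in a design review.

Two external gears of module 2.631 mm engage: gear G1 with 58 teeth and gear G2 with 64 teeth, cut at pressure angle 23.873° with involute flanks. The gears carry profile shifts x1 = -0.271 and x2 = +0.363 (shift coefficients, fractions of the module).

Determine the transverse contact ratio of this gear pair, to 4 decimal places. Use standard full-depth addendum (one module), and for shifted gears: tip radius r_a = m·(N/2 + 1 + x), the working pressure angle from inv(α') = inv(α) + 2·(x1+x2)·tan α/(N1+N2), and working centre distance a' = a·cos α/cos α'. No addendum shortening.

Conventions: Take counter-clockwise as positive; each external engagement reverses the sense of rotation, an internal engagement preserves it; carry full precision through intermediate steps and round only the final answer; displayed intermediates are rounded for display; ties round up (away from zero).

single-mesh involute tooth geometry (58T engaging 64T at module 2.631)
base radii: r_b1 = 69.771222, r_b2 = 76.988934
tip radii: r_a1 = 78.216999, r_a2 = 87.778053
inv(α') = inv(23.873°) + 2·(-0.271+0.363)·tan α/(58+64) = 0.02658038  ⇒  α' = 24.06648°
a' = a·cos α / cos α' = 160.4910·cos 23.873°/cos 24.06648° = 160.732131
action lengths: √(r_a1²−r_b1²) = 35.353579, √(r_a2²−r_b2²) = 42.162668
base pitch p_b = π·m·cos α = 7.558371
CR = (35.353579 + 42.162668 − 160.732131·sin 24.06648°)/7.558371 = 1.583711
contact ratio ≈ 1.5837

1.5837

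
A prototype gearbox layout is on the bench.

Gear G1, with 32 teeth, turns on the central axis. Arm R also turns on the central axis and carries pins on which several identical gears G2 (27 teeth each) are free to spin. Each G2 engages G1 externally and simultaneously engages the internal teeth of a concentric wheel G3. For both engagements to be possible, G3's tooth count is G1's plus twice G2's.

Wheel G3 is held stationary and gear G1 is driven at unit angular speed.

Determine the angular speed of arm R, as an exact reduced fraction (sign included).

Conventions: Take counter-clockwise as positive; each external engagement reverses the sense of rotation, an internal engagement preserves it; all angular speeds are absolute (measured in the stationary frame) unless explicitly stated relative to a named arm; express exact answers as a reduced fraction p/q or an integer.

topology: planetary set — G1 32T / G2 27T / G3 86T, arm = carrier (Willis)
ring teeth: 32 + 2·27 = 86
32(ω_sun−ω_arm) = −86(ω_ring−ω_arm),  ω_ring = 0, ω_sun = 1
32(1−ω_arm) = −86(0−ω_arm)  ⇒  118·ω_arm = 32  ⇒  ω_arm = 16/59
exact speed ratio = 16/59

16/59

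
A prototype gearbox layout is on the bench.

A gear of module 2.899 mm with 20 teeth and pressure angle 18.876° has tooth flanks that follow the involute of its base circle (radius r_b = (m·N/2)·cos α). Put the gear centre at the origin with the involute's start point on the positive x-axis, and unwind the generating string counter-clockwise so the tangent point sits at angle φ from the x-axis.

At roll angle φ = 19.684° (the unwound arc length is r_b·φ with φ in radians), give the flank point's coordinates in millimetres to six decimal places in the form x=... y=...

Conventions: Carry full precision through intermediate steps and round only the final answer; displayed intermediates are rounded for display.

topology: single-mesh involute geometry — m = 2.899, N = 20
pitch radius r_p = m·N/2 = 2.899·20/2 = 28.990000
base radius r_b = r_p·cos α = 28.990000·cos 18.876° = 27.430946
roll angle φ = 19.684° = 0.34355061 rad
x = r_b·(cos φ + φ·sin φ) = 29.002289
y = r_b·(sin φ − φ·cos φ) = 0.366401

x=29.002289 y=0.366401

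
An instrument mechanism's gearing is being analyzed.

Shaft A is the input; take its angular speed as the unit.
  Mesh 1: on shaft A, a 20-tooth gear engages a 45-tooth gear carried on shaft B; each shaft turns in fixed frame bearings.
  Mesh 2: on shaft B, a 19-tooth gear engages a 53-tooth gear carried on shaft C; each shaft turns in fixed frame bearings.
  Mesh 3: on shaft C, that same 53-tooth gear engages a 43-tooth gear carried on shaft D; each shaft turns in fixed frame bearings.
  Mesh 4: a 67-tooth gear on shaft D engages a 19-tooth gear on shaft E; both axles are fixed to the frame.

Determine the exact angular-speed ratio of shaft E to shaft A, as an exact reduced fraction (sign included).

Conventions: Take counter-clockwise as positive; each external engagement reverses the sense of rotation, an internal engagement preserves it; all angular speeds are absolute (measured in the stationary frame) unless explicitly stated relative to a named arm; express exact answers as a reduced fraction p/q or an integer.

268/387

class = fixed-axis compound train [4 meshes; 4 ratios multiply, 4 sense flips]
mesh 1 [20T→45T]: running ratio 4/9, sense −
mesh 2 [19T→53T]: running ratio 76/477, sense +
mesh 3 [53T→43T]: running ratio 76/387, sense −
mesh 4 [67T→19T]: running ratio 268/387, sense +
ω_out/ω_in = 268/387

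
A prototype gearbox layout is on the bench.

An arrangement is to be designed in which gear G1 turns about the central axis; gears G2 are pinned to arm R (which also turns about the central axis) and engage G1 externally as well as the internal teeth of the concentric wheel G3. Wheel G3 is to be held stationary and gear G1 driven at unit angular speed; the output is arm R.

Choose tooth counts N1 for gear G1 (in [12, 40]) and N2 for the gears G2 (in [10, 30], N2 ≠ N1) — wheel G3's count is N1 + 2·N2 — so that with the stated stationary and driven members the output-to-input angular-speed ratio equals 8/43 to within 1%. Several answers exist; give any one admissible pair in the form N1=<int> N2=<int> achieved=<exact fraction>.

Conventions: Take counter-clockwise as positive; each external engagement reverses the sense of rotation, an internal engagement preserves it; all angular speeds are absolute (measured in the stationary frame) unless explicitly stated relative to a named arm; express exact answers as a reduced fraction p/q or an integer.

N1=16 N2=27 achieved=8/43

topology: planetary set — design target 8/43, arm = carrier (Willis)
Willis with ω_ring = 0: ω_arm/ω_sun = N1/(N1+N3); set equal to 8/43  ⇒  N3/N1 = 1/(8/43) − 1 = 35/8
N3 = N1 + 2·N2  ⇒  N2/N1 = (N3/N1 − 1)/2 = (35/8 − 1)/2 = 27/16
smallest multiple with N1 ≥ 12 and N2 ≥ 10: k = 1  ⇒  N1 = 1·16 = 16, N2 = 1·27 = 27 (N1 ≤ 40, N2 ≤ 30, N2 ≠ N1 ✓), N3 = 16 + 2·27 = 70
check: N1/(N1+N3) with N1 = 16, N3 = 70 gives 8/43; |achieved − target| = 0 ≤ 2/1075 ✓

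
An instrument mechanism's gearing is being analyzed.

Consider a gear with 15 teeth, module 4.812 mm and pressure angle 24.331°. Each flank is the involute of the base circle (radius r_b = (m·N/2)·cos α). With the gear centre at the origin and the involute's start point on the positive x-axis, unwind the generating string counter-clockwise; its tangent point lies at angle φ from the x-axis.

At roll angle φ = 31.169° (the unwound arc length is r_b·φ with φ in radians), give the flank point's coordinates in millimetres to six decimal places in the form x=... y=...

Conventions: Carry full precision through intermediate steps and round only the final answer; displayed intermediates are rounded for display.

x=37.396264 y=1.713024

class = single-mesh tooth geometry [base-circle involute, m = 4.812, 15T]
pitch radius r_p = m·N/2 = 4.812·15/2 = 36.090000
base radius r_b = r_p·cos α = 36.090000·cos 24.331° = 32.884504
roll angle φ = 31.169° = 0.54400167 rad
x = r_b·(cos φ + φ·sin φ) = 37.396264
y = r_b·(sin φ − φ·cos φ) = 1.713024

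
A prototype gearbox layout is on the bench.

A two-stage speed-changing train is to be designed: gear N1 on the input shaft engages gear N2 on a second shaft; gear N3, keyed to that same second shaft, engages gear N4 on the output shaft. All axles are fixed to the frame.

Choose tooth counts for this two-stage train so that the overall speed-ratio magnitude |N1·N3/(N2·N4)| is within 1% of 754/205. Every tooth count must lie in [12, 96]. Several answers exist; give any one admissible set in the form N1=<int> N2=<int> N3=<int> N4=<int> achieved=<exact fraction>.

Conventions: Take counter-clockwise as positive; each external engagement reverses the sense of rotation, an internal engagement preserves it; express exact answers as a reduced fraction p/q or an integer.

N1=26 N2=15 N3=87 N4=41 achieved=754/205

design class (target 754/205): fixed-axis compound train
target = 754/205 in lowest terms: an exact hit needs N1·N3 = k·754 and N2·N4 = k·205 for one integer k, every count in [12, 96]; additionally prefer no 1:1 stage (N1 ≠ N2, N3 ≠ N4)
k = 1…2: no 1:1-free in-range split of k·754 and k·205 into factor pairs; take k = 3
k = 3: N1·N3 = 2262 = 26·87, N2·N4 = 615 = 15·41
achieved = 26·87/(15·41) = 754/205; |achieved − target| = 0 ≤ 377/10250 ✓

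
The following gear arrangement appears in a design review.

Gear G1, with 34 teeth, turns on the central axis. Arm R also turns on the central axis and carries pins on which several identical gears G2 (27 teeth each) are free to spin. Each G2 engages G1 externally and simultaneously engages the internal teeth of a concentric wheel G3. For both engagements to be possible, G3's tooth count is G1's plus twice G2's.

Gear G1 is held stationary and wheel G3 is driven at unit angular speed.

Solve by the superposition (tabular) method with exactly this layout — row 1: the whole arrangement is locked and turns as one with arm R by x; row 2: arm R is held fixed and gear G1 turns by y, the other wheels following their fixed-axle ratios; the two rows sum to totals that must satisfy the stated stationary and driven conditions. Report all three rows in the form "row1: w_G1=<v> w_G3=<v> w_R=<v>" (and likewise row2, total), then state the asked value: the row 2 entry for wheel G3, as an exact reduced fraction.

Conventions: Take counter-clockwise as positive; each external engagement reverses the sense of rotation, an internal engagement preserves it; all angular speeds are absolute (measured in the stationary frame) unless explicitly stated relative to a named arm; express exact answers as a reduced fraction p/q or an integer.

row1: w_G1=44/61 w_G3=44/61 w_R=44/61
row2: w_G1=-44/61 w_G3=17/61 w_R=0
total: w_G1=0 w_G3=1 w_R=44/61
asked value: 17/61

recognized (axles ride arm R): planetary set, 34/27/88 teeth
superposition row 1 [locked train]: every member turns x
superposition row 2 [arm held]: sun y, ring −(34/88)·y, arm 0
boundary: total ω_sun = x + y = 0 and total ω_ring = x − (34/88)·y = 1  ⇒  y = -44/61, x = 44/61
row 2 ring = −(34/88)·(-44/61) = 17/61
totals (row 1 + row 2): sun 44/61 + (-44/61) = 0, ring 44/61 + 17/61 = 1, arm 44/61 + 0 = 44/61
asked cell (row2, ring) = 17/61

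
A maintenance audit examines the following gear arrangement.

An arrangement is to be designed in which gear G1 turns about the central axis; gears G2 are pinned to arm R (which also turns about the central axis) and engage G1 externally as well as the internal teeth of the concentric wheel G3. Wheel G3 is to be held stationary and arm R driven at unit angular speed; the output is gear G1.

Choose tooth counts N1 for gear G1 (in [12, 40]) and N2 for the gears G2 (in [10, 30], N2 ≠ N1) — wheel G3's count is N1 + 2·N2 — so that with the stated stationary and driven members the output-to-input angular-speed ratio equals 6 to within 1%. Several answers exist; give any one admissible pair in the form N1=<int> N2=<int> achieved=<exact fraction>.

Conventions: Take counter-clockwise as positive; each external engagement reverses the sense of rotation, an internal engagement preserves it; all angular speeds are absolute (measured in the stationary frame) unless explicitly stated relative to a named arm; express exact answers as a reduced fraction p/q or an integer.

N1=12 N2=24 achieved=6

class = planetary set [ratio 6 wanted; Willis about the carrier]
Willis with ω_ring = 0: ω_sun/ω_arm = (N1+N3)/N1; set equal to 6  ⇒  N3/N1 = 6 − 1 = 5
N3 = N1 + 2·N2  ⇒  N2/N1 = (N3/N1 − 1)/2 = (5 − 1)/2 = 2
smallest multiple with N1 ≥ 12 and N2 ≥ 10: k = 12  ⇒  N1 = 12·1 = 12, N2 = 12·2 = 24 (N1 ≤ 40, N2 ≤ 30, N2 ≠ N1 ✓), N3 = 12 + 2·24 = 60
check: (N1+N3)/N1 with N1 = 12, N3 = 60 gives 6; |achieved − target| = 0 ≤ 3/50 ✓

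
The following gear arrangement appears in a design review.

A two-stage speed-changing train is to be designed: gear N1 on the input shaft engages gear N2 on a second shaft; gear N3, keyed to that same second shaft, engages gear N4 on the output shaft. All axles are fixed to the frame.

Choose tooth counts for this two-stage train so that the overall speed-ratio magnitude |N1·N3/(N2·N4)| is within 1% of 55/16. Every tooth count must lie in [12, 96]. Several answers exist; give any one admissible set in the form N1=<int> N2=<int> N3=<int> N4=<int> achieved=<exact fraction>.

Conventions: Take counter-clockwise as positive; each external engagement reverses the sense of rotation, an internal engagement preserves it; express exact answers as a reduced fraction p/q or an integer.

N1=15 N2=12 N3=33 N4=12 achieved=55/16

class = fixed-axis compound train [2-stage, 55/16 wanted]
target = 55/16 in lowest terms: an exact hit needs N1·N3 = k·55 and N2·N4 = k·16 for one integer k, every count in [12, 96]; additionally prefer no 1:1 stage (N1 ≠ N2, N3 ≠ N4)
k = 1…8: no 1:1-free in-range split of k·55 and k·16 into factor pairs; take k = 9
k = 9: N1·N3 = 495 = 15·33, N2·N4 = 144 = 12·12
achieved = 15·33/(12·12) = 55/16; |achieved − target| = 0 ≤ 11/320 ✓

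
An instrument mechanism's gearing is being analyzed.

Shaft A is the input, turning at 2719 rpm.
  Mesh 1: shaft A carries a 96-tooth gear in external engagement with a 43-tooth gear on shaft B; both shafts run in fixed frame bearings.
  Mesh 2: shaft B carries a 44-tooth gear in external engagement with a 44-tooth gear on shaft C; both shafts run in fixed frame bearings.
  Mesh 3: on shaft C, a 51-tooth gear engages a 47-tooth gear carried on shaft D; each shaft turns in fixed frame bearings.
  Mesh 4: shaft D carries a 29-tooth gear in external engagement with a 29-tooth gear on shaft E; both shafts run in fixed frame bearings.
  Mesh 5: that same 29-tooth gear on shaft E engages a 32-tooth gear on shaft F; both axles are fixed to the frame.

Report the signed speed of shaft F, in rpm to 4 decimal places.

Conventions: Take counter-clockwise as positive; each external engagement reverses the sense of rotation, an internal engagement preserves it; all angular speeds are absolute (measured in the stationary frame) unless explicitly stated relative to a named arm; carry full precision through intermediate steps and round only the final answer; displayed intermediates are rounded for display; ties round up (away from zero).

-5969.4226 rpm

recognized (6 fixed axles, 5 meshes): fixed-axis compound train
mesh 1 [96T→43T]: ω = 2719.0000×96/43 = 6070.3256 rpm, sense flips to −
mesh 2 [44T→44T]: ω = 6070.3256×44/44 = 6070.3256 rpm, sense flips to +
mesh 3 [51T→47T]: ω = 6070.3256×51/47 = 6586.9490 rpm, sense flips to −
mesh 4 [29T→29T]: ω = 6586.9490×29/29 = 6586.9490 rpm, sense flips to +
mesh 5 [29T→32T]: ω = 6586.9490×29/32 = 5969.4226 rpm, sense flips to −
signed output speed = -5969.4226 rpm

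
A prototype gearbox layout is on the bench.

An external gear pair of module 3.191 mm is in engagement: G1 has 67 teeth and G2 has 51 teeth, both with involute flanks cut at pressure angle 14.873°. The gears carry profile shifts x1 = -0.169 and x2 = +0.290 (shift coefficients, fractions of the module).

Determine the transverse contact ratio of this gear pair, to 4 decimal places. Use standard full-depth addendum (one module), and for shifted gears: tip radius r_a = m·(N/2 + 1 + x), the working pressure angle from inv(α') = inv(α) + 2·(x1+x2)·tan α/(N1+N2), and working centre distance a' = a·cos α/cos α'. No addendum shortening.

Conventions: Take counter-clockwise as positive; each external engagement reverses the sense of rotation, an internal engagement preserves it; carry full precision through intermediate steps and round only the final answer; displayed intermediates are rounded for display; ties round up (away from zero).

2.0798

class = single-mesh tooth geometry [involute pair 67T × 51T, m = 3.191]
base radii: r_b1 = 103.317095, r_b2 = 78.644356
tip radii: r_a1 = 109.550221, r_a2 = 85.486890
inv(α') = inv(14.873°) + 2·(-0.169+0.290)·tan α/(67+51) = 0.00653672  ⇒  α' = 15.30234°
a' = a·cos α / cos α' = 188.2690·cos 14.873°/cos 15.30234° = 188.649715
action lengths: √(r_a1²−r_b1²) = 36.425662, √(r_a2²−r_b2²) = 33.512291
base pitch p_b = π·m·cos α = 9.688962
CR = (36.425662 + 33.512291 − 188.649715·sin 15.30234°)/9.688962 = 2.079784
contact ratio ≈ 2.0798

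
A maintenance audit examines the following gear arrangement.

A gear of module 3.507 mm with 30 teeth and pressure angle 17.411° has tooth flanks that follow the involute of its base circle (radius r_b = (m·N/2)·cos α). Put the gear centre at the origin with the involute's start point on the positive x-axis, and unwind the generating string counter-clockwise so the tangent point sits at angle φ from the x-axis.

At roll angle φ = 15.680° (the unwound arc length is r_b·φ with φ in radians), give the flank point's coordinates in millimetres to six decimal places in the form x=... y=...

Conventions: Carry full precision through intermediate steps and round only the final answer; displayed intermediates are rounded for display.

recognized (one wheel, involute flank): single-mesh tooth geometry, m = 3.507, N = 30
pitch radius r_p = m·N/2 = 3.507·30/2 = 52.605000
base radius r_b = r_p·cos α = 52.605000·cos 17.411° = 50.194791
roll angle φ = 15.680° = 0.27366763 rad
x = r_b·(cos φ + φ·sin φ) = 52.039388
y = r_b·(sin φ − φ·cos φ) = 0.340370

x=52.039388 y=0.340370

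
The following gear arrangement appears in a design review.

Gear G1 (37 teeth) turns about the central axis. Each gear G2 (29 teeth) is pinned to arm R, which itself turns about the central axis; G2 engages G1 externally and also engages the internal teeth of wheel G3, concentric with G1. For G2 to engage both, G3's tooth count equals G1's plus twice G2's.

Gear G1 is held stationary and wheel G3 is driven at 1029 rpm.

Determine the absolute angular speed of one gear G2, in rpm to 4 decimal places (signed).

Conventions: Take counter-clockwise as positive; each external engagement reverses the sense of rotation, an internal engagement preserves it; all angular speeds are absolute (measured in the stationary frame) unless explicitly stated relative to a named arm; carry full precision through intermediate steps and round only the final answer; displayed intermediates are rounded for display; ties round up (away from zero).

+1685.4310 rpm

topology: planetary set — G1 37T / G2 29T / G3 95T, arm = carrier (Willis)
normalise by the input: solve with ω_ring = 1, then scale by 1029 rpm
ring teeth: 37 + 2·29 = 95
37(ω_sun−ω_arm) = −95(ω_ring−ω_arm),  ω_sun = 0, ω_ring = 1
37(0−ω_arm) = −95(1−ω_arm)  ⇒  132·ω_arm = 95  ⇒  ω_arm = 95/132
sun–planet mesh: 37·(0−95/132) = −29·(ω_p−ω_arm)  ⇒  ω_p−ω_arm = 3515/3828
ω_p = 95/132 + 3515/3828 = 95/58
scale: ω_p = 95/58 × 1029 rpm = +1685.4310 rpm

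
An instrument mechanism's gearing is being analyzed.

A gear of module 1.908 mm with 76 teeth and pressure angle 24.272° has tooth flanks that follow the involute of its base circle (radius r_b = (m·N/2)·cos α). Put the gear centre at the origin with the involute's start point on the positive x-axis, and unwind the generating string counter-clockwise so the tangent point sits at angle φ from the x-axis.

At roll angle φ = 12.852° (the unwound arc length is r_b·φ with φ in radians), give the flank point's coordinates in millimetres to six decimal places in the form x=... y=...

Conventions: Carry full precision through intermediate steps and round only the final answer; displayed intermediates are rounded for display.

topology: single-mesh involute geometry — m = 1.908, N = 76
pitch radius r_p = m·N/2 = 1.908·76/2 = 72.504000
base radius r_b = r_p·cos α = 72.504000·cos 24.272° = 66.094956
roll angle φ = 12.852° = 0.22430972 rad
x = r_b·(cos φ + φ·sin φ) = 67.736878
y = r_b·(sin φ − φ·cos φ) = 0.247403

x=67.736878 y=0.247403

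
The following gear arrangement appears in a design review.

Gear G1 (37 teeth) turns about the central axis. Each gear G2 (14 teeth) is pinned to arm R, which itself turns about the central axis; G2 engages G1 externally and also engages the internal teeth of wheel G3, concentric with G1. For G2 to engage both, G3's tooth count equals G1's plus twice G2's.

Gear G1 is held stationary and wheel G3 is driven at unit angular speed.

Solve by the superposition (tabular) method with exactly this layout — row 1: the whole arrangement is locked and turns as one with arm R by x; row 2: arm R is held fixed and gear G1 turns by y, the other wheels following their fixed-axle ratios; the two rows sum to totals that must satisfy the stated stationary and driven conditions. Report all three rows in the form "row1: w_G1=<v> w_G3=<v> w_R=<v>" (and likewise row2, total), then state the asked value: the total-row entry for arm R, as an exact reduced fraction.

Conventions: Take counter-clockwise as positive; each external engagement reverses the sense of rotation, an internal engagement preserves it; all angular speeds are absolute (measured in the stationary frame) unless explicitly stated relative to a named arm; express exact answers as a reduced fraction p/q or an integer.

topology: planetary set — G1 37T / G2 14T / G3 65T, arm = carrier (Willis)
superposition row 1 [locked train]: every member turns x
superposition row 2 [arm held]: sun y, ring −(37/65)·y, arm 0
boundary: total ω_sun = x + y = 0 and total ω_ring = x − (37/65)·y = 1  ⇒  y = -65/102, x = 65/102
row 2 ring = −(37/65)·(-65/102) = 37/102
totals (row 1 + row 2): sun 65/102 + (-65/102) = 0, ring 65/102 + 37/102 = 1, arm 65/102 + 0 = 65/102
asked cell (total, arm) = 65/102

row1: w_G1=65/102 w_G3=65/102 w_R=65/102
row2: w_G1=-65/102 w_G3=37/102 w_R=0
total: w_G1=0 w_G3=1 w_R=65/102
asked value: 65/102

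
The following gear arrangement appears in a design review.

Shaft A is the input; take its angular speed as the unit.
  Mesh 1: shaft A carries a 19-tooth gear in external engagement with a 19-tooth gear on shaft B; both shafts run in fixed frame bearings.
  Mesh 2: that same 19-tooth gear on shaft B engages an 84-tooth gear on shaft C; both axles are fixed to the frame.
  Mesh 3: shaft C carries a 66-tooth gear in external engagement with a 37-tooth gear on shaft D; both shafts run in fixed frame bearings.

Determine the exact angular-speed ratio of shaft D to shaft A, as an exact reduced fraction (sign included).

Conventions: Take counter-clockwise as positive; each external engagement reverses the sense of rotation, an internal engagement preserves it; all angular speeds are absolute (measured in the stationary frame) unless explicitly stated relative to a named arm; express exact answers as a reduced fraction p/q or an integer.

class = fixed-axis compound train [3 meshes; 3 ratios multiply, 3 sense flips]
mesh 1 [19T→19T]: running ratio 1, sense −
mesh 2 [19T→84T]: running ratio 19/84, sense +
mesh 3 [66T→37T]: running ratio 209/518, sense −
ω_out/ω_in = -209/518

-209/518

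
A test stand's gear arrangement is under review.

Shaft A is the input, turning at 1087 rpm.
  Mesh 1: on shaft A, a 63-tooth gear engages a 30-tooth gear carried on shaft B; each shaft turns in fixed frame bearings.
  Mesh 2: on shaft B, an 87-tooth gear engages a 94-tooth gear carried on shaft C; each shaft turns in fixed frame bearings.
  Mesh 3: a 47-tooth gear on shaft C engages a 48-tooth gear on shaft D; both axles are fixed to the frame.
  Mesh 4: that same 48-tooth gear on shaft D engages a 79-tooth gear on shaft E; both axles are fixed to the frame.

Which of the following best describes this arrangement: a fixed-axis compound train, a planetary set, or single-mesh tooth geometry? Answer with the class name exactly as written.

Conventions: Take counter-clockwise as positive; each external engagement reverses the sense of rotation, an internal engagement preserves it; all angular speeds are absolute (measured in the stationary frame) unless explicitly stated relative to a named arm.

4-mesh fixed-axis compound train (all bearings frame-fixed)
classification: fixed-axis compound train

fixed-axis compound train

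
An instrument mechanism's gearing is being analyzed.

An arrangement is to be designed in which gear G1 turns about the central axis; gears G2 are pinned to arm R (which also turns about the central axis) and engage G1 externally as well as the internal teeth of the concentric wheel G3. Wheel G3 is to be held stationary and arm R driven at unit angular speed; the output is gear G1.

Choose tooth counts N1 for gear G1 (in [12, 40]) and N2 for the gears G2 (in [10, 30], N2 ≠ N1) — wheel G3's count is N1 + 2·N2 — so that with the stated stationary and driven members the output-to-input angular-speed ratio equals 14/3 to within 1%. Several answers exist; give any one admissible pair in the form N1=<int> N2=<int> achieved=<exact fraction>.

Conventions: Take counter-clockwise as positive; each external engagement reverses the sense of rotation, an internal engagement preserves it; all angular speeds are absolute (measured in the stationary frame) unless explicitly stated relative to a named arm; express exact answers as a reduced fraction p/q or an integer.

N1=12 N2=16 achieved=14/3

planetary set to be sized for 14/3 (Willis relation)
Willis with ω_ring = 0: ω_sun/ω_arm = (N1+N3)/N1; set equal to 14/3  ⇒  N3/N1 = 14/3 − 1 = 11/3
N3 = N1 + 2·N2  ⇒  N2/N1 = (N3/N1 − 1)/2 = (11/3 − 1)/2 = 4/3
smallest multiple with N1 ≥ 12 and N2 ≥ 10: k = 4  ⇒  N1 = 4·3 = 12, N2 = 4·4 = 16 (N1 ≤ 40, N2 ≤ 30, N2 ≠ N1 ✓), N3 = 12 + 2·16 = 44
check: (N1+N3)/N1 with N1 = 12, N3 = 44 gives 14/3; |achieved − target| = 0 ≤ 7/150 ✓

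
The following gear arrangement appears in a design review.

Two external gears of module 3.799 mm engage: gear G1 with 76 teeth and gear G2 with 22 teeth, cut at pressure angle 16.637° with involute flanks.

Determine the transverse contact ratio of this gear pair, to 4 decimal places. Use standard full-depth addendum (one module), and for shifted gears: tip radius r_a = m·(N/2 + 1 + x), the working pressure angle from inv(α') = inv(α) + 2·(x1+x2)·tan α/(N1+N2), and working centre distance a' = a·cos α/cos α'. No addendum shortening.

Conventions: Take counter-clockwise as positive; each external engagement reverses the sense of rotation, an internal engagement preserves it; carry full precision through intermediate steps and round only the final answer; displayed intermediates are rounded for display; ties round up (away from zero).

1.8889

recognized (one external pair, fixed centres): single-mesh tooth geometry, m = 3.799, N1 = 76, N2 = 22
base radii: r_b1 = 138.318701, r_b2 = 40.039624
tip radii: r_a1 = 148.161000, r_a2 = 45.588000
no profile shift: α' = α, a' = a
action lengths: √(r_a1²−r_b1²) = 53.100083, √(r_a2²−r_b2²) = 21.796657
base pitch p_b = π·m·cos α = 11.435290
CR = (53.100083 + 21.796657 − 186.151000·sin 16.63700°)/11.435290 = 1.888922
contact ratio ≈ 1.8889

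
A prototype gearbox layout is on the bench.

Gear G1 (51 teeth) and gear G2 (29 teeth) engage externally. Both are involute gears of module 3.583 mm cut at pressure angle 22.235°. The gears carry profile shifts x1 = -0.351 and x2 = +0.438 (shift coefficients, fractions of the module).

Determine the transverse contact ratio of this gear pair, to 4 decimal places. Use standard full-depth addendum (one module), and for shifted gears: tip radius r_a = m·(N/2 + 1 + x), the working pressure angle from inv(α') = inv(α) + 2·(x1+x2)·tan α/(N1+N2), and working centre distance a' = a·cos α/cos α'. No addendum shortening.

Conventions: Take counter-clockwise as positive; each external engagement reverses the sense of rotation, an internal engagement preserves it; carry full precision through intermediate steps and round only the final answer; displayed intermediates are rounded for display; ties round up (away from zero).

1.5423

single-mesh involute tooth geometry (51T engaging 29T at module 3.583)
base radii: r_b1 = 84.572451, r_b2 = 48.090217
tip radii: r_a1 = 93.691867, r_a2 = 57.105854
inv(α') = inv(22.235°) + 2·(-0.351+0.438)·tan α/(51+29) = 0.02162041  ⇒  α' = 22.53531°
a' = a·cos α / cos α' = 143.3200·cos 22.235°/cos 22.53531° = 143.629731
action lengths: √(r_a1²−r_b1²) = 40.319555, √(r_a2²−r_b2²) = 30.796259
base pitch p_b = π·m·cos α = 10.419302
CR = (40.319555 + 30.796259 − 143.629731·sin 22.53531°)/10.419302 = 1.542265
contact ratio ≈ 1.5423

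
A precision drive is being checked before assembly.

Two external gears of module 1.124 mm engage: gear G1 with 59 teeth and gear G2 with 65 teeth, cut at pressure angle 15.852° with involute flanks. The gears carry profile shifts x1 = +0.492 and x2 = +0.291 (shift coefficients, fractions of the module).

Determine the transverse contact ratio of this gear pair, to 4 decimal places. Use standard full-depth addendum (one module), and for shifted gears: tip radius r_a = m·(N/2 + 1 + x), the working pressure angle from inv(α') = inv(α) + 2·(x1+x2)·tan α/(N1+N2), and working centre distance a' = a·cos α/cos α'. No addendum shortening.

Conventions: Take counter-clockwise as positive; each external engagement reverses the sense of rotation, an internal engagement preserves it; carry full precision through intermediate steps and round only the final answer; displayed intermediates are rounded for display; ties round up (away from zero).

1.9300

class = single-mesh tooth geometry [involute pair 59T × 65T, m = 1.124]
base radii: r_b1 = 31.897017, r_b2 = 35.140782
tip radii: r_a1 = 34.835008, r_a2 = 37.981084
inv(α') = inv(15.852°) + 2·(+0.492+0.291)·tan α/(59+65) = 0.01086842  ⇒  α' = 18.05840°
a' = a·cos α / cos α' = 69.6880·cos 15.852°/cos 18.05840° = 70.511103
action lengths: √(r_a1²−r_b1²) = 14.002074, √(r_a2²−r_b2²) = 14.411391
base pitch p_b = π·m·cos α = 3.396862
CR = (14.002074 + 14.411391 − 70.511103·sin 18.05840°)/3.396862 = 1.930014
contact ratio ≈ 1.9300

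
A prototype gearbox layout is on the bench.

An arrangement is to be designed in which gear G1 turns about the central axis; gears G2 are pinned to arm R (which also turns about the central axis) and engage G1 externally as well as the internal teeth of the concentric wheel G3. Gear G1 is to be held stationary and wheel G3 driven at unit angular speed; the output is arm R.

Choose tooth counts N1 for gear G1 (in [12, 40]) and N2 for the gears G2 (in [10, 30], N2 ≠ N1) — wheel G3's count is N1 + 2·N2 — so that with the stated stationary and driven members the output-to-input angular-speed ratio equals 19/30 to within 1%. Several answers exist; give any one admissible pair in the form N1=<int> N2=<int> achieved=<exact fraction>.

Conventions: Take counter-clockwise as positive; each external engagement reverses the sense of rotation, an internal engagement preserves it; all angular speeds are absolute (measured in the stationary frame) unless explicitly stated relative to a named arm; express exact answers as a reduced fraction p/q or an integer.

topology: planetary set — design target 19/30, arm = carrier (Willis)
Willis with ω_sun = 0: ω_arm/ω_ring = N3/(N1+N3); set equal to 19/30  ⇒  N3/N1 = (19/30)/(1 − 19/30) = 19/11
N3 = N1 + 2·N2  ⇒  N2/N1 = (N3/N1 − 1)/2 = (19/11 − 1)/2 = 4/11
smallest multiple with N1 ≥ 12 and N2 ≥ 10: k = 3  ⇒  N1 = 3·11 = 33, N2 = 3·4 = 12 (N1 ≤ 40, N2 ≤ 30, N2 ≠ N1 ✓), N3 = 33 + 2·12 = 57
check: N3/(N1+N3) with N1 = 33, N3 = 57 gives 19/30; |achieved − target| = 0 ≤ 19/3000 ✓

N1=33 N2=12 achieved=19/30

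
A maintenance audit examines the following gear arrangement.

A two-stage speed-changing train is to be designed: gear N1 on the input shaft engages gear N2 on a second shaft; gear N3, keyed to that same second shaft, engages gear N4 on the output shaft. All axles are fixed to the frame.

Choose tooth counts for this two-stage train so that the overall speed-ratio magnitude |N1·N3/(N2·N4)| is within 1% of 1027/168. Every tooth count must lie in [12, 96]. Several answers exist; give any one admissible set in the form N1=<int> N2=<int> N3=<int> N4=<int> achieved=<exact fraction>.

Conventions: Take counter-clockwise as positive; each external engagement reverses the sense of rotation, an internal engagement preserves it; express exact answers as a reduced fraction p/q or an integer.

class = fixed-axis compound train [2-stage, 1027/168 wanted]
target = 1027/168 in lowest terms: an exact hit needs N1·N3 = k·1027 and N2·N4 = k·168 for one integer k, every count in [12, 96]; additionally prefer no 1:1 stage (N1 ≠ N2, N3 ≠ N4)
k = 1: N1·N3 = 1027 = 13·79, N2·N4 = 168 = 12·14
achieved = 13·79/(12·14) = 1027/168; |achieved − target| = 0 ≤ 1027/16800 ✓

N1=13 N2=12 N3=79 N4=14 achieved=1027/168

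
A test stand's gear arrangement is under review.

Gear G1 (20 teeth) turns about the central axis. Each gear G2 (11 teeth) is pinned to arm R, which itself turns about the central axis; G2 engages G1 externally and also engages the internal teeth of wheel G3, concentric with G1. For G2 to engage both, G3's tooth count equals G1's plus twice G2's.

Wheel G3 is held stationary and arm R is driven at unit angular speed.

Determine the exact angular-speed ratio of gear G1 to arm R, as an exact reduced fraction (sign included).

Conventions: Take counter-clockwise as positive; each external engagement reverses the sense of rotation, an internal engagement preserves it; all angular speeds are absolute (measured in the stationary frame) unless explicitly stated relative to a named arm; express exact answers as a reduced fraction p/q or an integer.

31/10

topology: planetary set — G1 20T / G2 11T / G3 42T, arm = carrier (Willis)
ring teeth: 20 + 2·11 = 42
20(ω_sun−ω_arm) = −42(ω_ring−ω_arm),  ω_ring = 0, ω_arm = 1
ω_sun = 1 − (42/20)(0−1) = 31/10
ω_out/ω_in = 31/10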